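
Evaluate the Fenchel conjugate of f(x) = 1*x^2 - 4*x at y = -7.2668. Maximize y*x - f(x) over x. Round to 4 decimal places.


f*(y) = sup_x {y*x - a*x^2 - b*x} = sup_x {(y-b)*x - a*x^2}
FOC: (y - b) - 2a*x = 0 => x* = (y - b)/(2a)
x* = (-7.2668 + 4)/(2*1) = -1.6334
f*(-7.2668) = (y-b)^2/(4a) = (-7.2668 + 4)^2/(4*1)
= 10.672/4 = 2.668


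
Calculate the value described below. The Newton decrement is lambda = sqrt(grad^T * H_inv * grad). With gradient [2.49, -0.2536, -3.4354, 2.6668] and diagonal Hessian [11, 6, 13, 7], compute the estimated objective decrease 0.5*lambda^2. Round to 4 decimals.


Step 1: H is diagonal, so H^(-1) * g = [0.2264, -0.0423, -0.2643, 0.381].
Step 2: g^T H^(-1) g = sum_i g_i^2 / H_ii
  = (2.49)^2/11 + (-0.2536)^2/6 + (-3.4354)^2/13 + (2.6668)^2/7
  = 0.5636 + 0.0107 + 0.9078 + 1.016 = 2.4982
Step 3: Objective decrease = 0.5 * g^T H^(-1) g = 1.2491


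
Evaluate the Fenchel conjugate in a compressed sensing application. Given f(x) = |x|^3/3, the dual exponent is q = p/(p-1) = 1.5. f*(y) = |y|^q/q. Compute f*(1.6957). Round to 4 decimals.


The conjugate exponent q satisfies 1/p + 1/q = 1.
p = 3, so q = 3/(3 - 1) = 1.5
|y|^q = 1.6957^1.5 = 2.2081
f*(1.6957) = 2.2081 / 1.5 = 1.4721


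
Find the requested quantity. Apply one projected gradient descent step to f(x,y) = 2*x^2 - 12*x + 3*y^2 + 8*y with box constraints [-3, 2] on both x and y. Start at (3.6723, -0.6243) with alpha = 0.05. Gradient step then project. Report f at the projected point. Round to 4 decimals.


Step 1: Compute gradient at (3.6723, -0.6243).
grad_x = 2*2*3.6723 - 12 = 2.6892
grad_y = 2*3*-0.6243 + 8 = 4.2542
Step 2: Gradient step.
x_raw = 3.6723 - 0.05*2.6892 = 3.5378
y_raw = -0.6243 - 0.05*4.2542 = -0.837
Step 3: Project onto [-3, 2].
x_proj = clip(3.5378) = 2.0
y_proj = clip(-0.837) = -0.837
Step 4: Evaluate f.
f(2.0, -0.837) = -20.5943


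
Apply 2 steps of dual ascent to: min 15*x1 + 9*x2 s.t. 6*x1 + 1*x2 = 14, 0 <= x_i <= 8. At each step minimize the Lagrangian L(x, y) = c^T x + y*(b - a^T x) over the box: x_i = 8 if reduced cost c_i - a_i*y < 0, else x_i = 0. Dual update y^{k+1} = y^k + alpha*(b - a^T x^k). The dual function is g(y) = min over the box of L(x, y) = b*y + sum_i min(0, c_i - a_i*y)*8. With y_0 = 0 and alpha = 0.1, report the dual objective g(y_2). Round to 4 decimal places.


Dual ascent for LP: min 15*x1 + 9*x2, 6*x1 + 1*x2 = 14, 0 <= x_i <= 8
Step 1: y^k = 0.0, reduced costs: (15.0, 9.0)
  x^k = (0.0, 0.0), subgradient = b - a^T x = 14.0
  y^{k+1} = 0.0 + 0.1*14.0 = 1.4
Step 2: y^k = 1.4, reduced costs: (6.6, 7.6)
  x^k = (0.0, 0.0), subgradient = b - a^T x = 14.0
  y^{k+1} = 1.4 + 0.1*14.0 = 2.8
Dual objective at y_2 = 2.8: reduced costs (-1.8, 6.2), box minimizer x = (8.0, 0.0)
g(y_2) = b*y + (c1 - a1*y)*x1 + (c2 - a2*y)*x2 = 14*2.8 + (-1.8)*8.0 + 6.2*0.0 = 39.2 - 14.4 + 0.0 = 24.8


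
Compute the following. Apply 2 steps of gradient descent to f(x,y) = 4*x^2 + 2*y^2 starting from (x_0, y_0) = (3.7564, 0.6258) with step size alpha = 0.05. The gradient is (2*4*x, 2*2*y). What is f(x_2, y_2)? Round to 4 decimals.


Gradient descent on f(x,y) = 4*x^2 + 2*y^2.
Starting point: (3.7564, 0.6258), alpha = 0.05
Step 1: grad_x = 2*4*3.7564 = 30.0512, grad_y = 2*2*0.6258 = 2.5032
  x_1 = 3.7564 - 0.05*30.0512 = 2.2538
  y_1 = 0.6258 - 0.05*2.5032 = 0.5006
Step 2: grad_x = 2*4*2.2538 = 18.0307, grad_y = 2*2*0.5006 = 2.0026
  x_2 = 2.2538 - 0.05*18.0307 = 1.3523
  y_2 = 0.5006 - 0.05*2.0026 = 0.4005
f(1.3523, 0.4005) = 4*1.3523^2 + 2*0.4005^2 = 7.6357


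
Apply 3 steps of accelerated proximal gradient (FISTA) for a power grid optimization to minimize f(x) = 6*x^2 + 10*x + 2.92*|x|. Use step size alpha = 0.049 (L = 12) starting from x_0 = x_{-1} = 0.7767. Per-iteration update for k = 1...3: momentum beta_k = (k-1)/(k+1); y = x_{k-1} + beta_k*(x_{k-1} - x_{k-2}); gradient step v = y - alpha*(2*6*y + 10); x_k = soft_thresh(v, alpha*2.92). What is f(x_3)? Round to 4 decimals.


FISTA on f(x) = 6*x^2 + 10*x + 2.92*|x|
L = 12, alpha = 0.049
Iteration 1: beta = 0.0, y = 0.7767 + 0.0*(0.7767 - 0.7767) = 0.7767
  grad(y) = 19.3204, v = y - alpha*grad = -0.17
  prox(v) = soft_thresh(-0.17, 0.1431) = -0.0269
Iteration 2: beta = 0.3333, y = -0.0269 + 0.3333*(-0.0269 - 0.7767) = -0.2948
  grad(y) = 6.4625, v = y - alpha*grad = -0.6115
  prox(v) = soft_thresh(-0.6115, 0.1431) = -0.4684
Iteration 3: beta = 0.5, y = -0.4684 + 0.5*(-0.4684 + 0.0269) = -0.6891
  grad(y) = 1.7308, v = y - alpha*grad = -0.7739
  prox(v) = soft_thresh(-0.7739, 0.1431) = -0.6308
f(x_3) = 6*(-0.6308)^2 + 10*(-0.6308) + 2.92*|-0.6308| = -2.0786


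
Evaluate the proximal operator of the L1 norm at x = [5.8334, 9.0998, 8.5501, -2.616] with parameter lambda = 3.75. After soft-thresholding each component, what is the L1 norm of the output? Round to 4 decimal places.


Soft-thresholding with lambda = 3.75:
prox(5.8334) = sign(5.8334)*max(|5.8334| - 3.75, 0) = 2.0834
prox(9.0998) = sign(9.0998)*max(|9.0998| - 3.75, 0) = 5.3498
prox(8.5501) = sign(8.5501)*max(|8.5501| - 3.75, 0) = 4.8001
prox(-2.616) = sign(-2.616)*max(|-2.616| - 3.75, 0) = 0.0
prox(x) = [2.0834, 5.3498, 4.8001, 0.0]
||prox(x)||_1 = 2.0834 + 5.3498 + 4.8001 + 0.0 = 12.2333


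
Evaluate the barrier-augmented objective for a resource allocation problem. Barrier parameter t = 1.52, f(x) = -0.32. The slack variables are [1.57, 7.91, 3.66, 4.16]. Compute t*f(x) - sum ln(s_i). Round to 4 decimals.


Step 1: Compute log-barrier.
ln values: [0.4511, 2.0681, 1.2975, 1.4255]
phi = -(0.4511 + 2.0681 + 1.2975 + 1.4255) = -5.2422
Step 2: Compute augmented objective.
t*f(x) = 1.52*-0.32 = -0.4864
Total = -0.4864 - 5.2422 = -5.7286


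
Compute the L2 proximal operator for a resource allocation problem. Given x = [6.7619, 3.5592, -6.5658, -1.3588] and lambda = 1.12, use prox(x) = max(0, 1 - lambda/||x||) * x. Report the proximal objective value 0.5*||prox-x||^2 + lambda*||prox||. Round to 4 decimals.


Step 1: Compute ||x||.
||x|| = 10.166
Step 2: Compute scaling factor.
scale = max(0, 1 - 1.12/10.166) = 0.8898
Step 3: prox(x) = [6.0169, 3.1671, -5.8424, -1.2091]
||prox(x)|| = 9.046
Step 4: Proximal objective.
0.5*||prox-x||^2 = 0.6272
lambda*||prox|| = 10.1315
Total = 10.7587


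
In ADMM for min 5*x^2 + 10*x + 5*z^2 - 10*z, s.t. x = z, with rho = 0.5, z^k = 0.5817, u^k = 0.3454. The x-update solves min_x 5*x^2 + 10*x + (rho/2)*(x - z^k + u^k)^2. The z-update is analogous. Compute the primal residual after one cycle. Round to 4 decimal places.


ADMM iteration with rho = 0.5, z^k = 0.5817, u^k = 0.3454
Step 1: x-update.
Minimize 5*x^2 + 10*x + (0.5/2)*(x - 0.5817 + 0.3454)^2
FOC: (2*5 + 0.5)*x = -10 + 0.5*(0.5817 - 0.3454)
x^{k+1} = -0.9411
Step 2: z-update.
Minimize 5*z^2 - 10*z + (0.5/2)*(-0.9411 - z + 0.3454)^2
FOC: (2*5 + 0.5)*z = 10 + 0.5*(-0.9411 + 0.3454)
z^{k+1} = 0.924
Step 3: u-update.
u^{k+1} = 0.3454 - 0.9411 - 0.924 = -1.5197
Step 4: Primal residual = |-0.9411 - 0.924| = 1.8651


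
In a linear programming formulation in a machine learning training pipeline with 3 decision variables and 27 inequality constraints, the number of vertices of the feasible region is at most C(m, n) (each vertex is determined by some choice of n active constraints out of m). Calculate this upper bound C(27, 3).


Each vertex corresponds to some choice of n active constraints out of m, so the number of vertices is at most C(m, n) = m! / (n!(m-n)!).
m = 27, n = 3
Numerator: 27 * 26 * 25
Denominator: 3! = 6
C(27, 3) = 2925


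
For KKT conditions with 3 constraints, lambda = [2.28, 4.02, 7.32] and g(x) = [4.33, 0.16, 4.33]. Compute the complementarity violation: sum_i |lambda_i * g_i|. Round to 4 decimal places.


KKT complementary slackness check:
lambda_1 * g_1 = 2.28 * 4.33 = 9.8724
lambda_2 * g_2 = 4.02 * 0.16 = 0.6432
lambda_3 * g_3 = 7.32 * 4.33 = 31.6956
Total violation = 9.8724 + 0.6432 + 31.6956 = 42.2112


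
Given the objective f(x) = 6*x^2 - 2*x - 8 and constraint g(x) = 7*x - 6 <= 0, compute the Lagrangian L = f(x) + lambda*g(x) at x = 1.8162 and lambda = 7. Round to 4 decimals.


Step 1: Evaluate f(x).
f(1.8162) = 6*1.8162^2 - 2*1.8162 - 8 = 8.1591
Step 2: Evaluate g(x).
g(1.8162) = 7*1.8162 - 6 = 6.7134
Step 3: Compute Lagrangian.
L = 8.1591 + 7*6.7134 = 55.1529


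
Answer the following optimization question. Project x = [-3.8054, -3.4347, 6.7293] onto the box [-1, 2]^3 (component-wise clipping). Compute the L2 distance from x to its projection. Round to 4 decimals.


Project each component onto [-1, 2].
clip(-3.8054) = -1.0, clip(-3.4347) = -1.0, clip(6.7293) = 2.0
Projection = [-1.0, -1.0, 2.0]
Squared diffs: [7.8703, 5.9278, 22.3663]
Distance = sqrt(36.1644) = 6.0137


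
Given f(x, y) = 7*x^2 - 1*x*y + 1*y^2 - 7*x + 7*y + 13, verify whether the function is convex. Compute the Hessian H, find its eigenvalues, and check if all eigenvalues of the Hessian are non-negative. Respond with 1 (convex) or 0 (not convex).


The Hessian of f(x,y) = 7*x^2 - 1*x*y + 1*y^2 - 7*x + 7*y + 13 is:
H = [[14, -1], [-1, 2]]
Trace = 14 + 2 = 16
Determinant = 14*2 - (-1)^2 = 27
Discriminant = (16)^2 - 4*27 = 148.0
Eigenvalues: lambda_1 = 1.9172, lambda_2 = 14.0828
The function is convex.

1


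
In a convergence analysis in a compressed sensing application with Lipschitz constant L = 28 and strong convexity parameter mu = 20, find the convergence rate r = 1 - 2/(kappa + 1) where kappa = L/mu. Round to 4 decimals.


Step 1: Compute the condition number.
kappa = L/mu = 28/20 = 1.4
Step 2: Compute the convergence rate.
r = 1 - 2/(kappa + 1) = 1 - 2*mu/(L + mu) = (L - mu)/(L + mu) = 8/48 = 0.1667


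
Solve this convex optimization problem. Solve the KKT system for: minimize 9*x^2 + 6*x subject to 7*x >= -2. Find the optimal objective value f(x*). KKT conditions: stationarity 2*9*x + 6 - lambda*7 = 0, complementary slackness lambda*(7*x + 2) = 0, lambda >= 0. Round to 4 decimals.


Step 1: Try lambda = 0 (constraint inactive).
x_unc = -6/(2*9) = -0.3333
Check: 7*-0.3333 = -2.3331 < -2 -- violated!
Step 2: Constraint must be active: 7*x = -2
x* = -2/7 = -0.2857 (rounded; the exact value -2/7 is used below)
lambda = (2*9*(-2/7) + 6)/7 = 0.1224
Step 3: Compute optimal value.
f(x*) = 9*(-2/7)^2 + 6*(-2/7) = -0.9796


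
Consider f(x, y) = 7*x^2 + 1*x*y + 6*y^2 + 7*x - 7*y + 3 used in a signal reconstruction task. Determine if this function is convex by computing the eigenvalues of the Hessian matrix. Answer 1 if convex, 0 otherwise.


The Hessian of f(x,y) = 7*x^2 + 1*x*y + 6*y^2 + 7*x - 7*y + 3 is:
H = [[14, 1], [1, 12]]
Trace = 14 + 12 = 26
Determinant = 14*12 - (1)^2 = 167
Discriminant = (26)^2 - 4*167 = 8.0
Eigenvalues: lambda_1 = 11.5858, lambda_2 = 14.4142
The function is convex.

1


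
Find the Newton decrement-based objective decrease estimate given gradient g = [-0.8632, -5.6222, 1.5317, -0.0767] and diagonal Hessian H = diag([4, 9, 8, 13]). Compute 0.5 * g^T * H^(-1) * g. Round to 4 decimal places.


Step 1: H is diagonal, so H^(-1) * g = [-0.2158, -0.6247, 0.1915, -0.0059].
Step 2: g^T H^(-1) g = sum_i g_i^2 / H_ii
  = (-0.8632)^2/4 + (-5.6222)^2/9 + (1.5317)^2/8 + (-0.0767)^2/13
  = 0.1863 + 3.5121 + 0.2933 + 0.0005 = 3.9921
Step 3: Objective decrease = 0.5 * g^T H^(-1) g = 1.9961


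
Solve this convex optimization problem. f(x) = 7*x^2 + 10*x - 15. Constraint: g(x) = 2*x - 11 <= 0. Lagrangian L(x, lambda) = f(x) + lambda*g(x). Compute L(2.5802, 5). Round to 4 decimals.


Step 1: Evaluate f(x).
f(2.5802) = 7*2.5802^2 + 10*2.5802 - 15 = 57.404
Step 2: Evaluate g(x).
g(2.5802) = 2*2.5802 - 11 = -5.8396
Step 3: Compute Lagrangian.
L = 57.404 + 5*-5.8396 = 28.206


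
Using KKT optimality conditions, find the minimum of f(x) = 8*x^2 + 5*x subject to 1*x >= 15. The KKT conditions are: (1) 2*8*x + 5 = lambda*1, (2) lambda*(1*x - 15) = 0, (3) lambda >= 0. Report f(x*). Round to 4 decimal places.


Step 1: Try lambda = 0 (constraint inactive).
x_unc = -5/(2*8) = -0.3125
Check: 1*-0.3125 = -0.3125 < 15 -- violated!
Step 2: Constraint must be active: 1*x = 15
x* = 15/1 = 15.0
lambda = (2*8*15.0 + 5)/1 = 245.0
Step 3: Compute optimal value.
f(x*) = 8*15.0^2 + 5*15.0 = 1875.0


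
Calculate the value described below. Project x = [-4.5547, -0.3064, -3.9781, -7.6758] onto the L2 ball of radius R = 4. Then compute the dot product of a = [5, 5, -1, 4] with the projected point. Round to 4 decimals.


Step 1: Compute ||x|| (intermediates to 6 decimals).
||x|| = sqrt((-4.5547)^2 + (-0.3064)^2 + (-3.9781)^2 + (-7.6758)^2) = 9.776623
Step 2: Project.
Since ||x|| > R, scale = R/||x|| = 4/9.776623 = 0.409139, proj(x) = scale * x
proj(x) = [-1.863505, -0.12536, -1.627596, -3.140469]
Step 3: Dot product.
a^T * proj(x) = 5*(-1.863505) + 5*(-0.12536) - 1*(-1.627596) + 4*(-3.140469) = -20.8786


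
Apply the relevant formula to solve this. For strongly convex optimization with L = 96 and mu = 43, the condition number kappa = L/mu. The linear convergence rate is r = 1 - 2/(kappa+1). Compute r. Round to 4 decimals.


Step 1: Compute the condition number.
kappa = L/mu = 96/43 = 2.2326
Step 2: Compute the convergence rate.
r = 1 - 2/(kappa + 1) = 1 - 2*mu/(L + mu) = (L - mu)/(L + mu) = 53/139 = 0.3813


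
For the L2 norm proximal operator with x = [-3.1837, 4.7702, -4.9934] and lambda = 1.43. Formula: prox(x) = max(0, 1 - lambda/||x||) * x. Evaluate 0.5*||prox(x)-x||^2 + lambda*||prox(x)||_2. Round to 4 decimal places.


Step 1: Compute ||x||.
||x|| = 7.6043
Step 2: Compute scaling factor.
scale = max(0, 1 - 1.43/7.6043) = 0.8119
Step 3: prox(x) = [-2.585, 3.8732, -4.0544]
||prox(x)|| = 6.1743
Step 4: Proximal objective.
0.5*||prox-x||^2 = 1.0225
lambda*||prox|| = 8.8292
Total = 9.8516


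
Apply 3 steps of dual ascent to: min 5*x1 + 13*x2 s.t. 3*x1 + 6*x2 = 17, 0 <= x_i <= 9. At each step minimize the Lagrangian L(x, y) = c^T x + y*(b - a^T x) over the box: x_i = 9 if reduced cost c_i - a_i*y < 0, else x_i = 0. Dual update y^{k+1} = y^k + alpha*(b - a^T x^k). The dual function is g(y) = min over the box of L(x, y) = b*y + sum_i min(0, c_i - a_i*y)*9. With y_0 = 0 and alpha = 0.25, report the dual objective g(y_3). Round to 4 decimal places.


Dual ascent for LP: min 5*x1 + 13*x2, 3*x1 + 6*x2 = 17, 0 <= x_i <= 9
Step 1: y^k = 0.0, reduced costs: (5.0, 13.0)
  x^k = (0.0, 0.0), subgradient = b - a^T x = 17.0
  y^{k+1} = 0.0 + 0.25*17.0 = 4.25
Step 2: y^k = 4.25, reduced costs: (-7.75, -12.5)
  x^k = (9.0, 9.0), subgradient = b - a^T x = -64.0
  y^{k+1} = 4.25 + 0.25*-64.0 = -11.75
Step 3: y^k = -11.75, reduced costs: (40.25, 83.5)
  x^k = (0.0, 0.0), subgradient = b - a^T x = 17.0
  y^{k+1} = -11.75 + 0.25*17.0 = -7.5
Dual objective at y_3 = -7.5: reduced costs (27.5, 58.0), box minimizer x = (0.0, 0.0)
g(y_3) = b*y + (c1 - a1*y)*x1 + (c2 - a2*y)*x2 = 17*(-7.5) + 27.5*0.0 + 58.0*0.0 = -127.5 + 0.0 + 0.0 = -127.5


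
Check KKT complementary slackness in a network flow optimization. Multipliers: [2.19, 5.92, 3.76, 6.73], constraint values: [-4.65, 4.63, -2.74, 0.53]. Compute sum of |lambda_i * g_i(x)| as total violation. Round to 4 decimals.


KKT complementary slackness check:
lambda_1 * g_1 = 2.19 * -4.65 = -10.1835
lambda_2 * g_2 = 5.92 * 4.63 = 27.4096
lambda_3 * g_3 = 3.76 * -2.74 = -10.3024
lambda_4 * g_4 = 6.73 * 0.53 = 3.5669
Total violation = 10.1835 + 27.4096 + 10.3024 + 3.5669 = 51.4624


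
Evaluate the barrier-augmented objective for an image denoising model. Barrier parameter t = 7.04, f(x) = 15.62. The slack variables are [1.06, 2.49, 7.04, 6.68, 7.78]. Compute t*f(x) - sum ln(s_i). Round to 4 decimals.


Step 1: Compute log-barrier.
ln values: [0.0583, 0.9123, 1.9516, 1.8991, 2.0516]
phi = -(0.0583 + 0.9123 + 1.9516 + 1.8991 + 2.0516) = -6.8728
Step 2: Compute augmented objective.
t*f(x) = 7.04*15.62 = 109.9648
Total = 109.9648 - 6.8728 = 103.092


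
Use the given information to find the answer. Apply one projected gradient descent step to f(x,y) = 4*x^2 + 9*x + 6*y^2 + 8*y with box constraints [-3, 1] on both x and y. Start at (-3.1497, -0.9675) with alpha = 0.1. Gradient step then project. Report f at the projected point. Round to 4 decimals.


Step 1: Compute gradient at (-3.1497, -0.9675).
grad_x = 2*4*-3.1497 + 9 = -16.1976
grad_y = 2*6*-0.9675 + 8 = -3.61
Step 2: Gradient step.
x_raw = -3.1497 - 0.1*-16.1976 = -1.5299
y_raw = -0.9675 - 0.1*-3.61 = -0.6065
Step 3: Project onto [-3, 1].
x_proj = clip(-1.5299) = -1.5299
y_proj = clip(-0.6065) = -0.6065
Step 4: Evaluate f.
f(-1.5299, -0.6065) = -7.0515


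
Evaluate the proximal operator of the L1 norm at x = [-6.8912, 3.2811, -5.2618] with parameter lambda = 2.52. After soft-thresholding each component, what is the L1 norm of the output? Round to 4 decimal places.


Soft-thresholding with lambda = 2.52:
prox(-6.8912) = sign(-6.8912)*max(|-6.8912| - 2.52, 0) = -4.3712
prox(3.2811) = sign(3.2811)*max(|3.2811| - 2.52, 0) = 0.7611
prox(-5.2618) = sign(-5.2618)*max(|-5.2618| - 2.52, 0) = -2.7418
prox(x) = [-4.3712, 0.7611, -2.7418]
||prox(x)||_1 = 4.3712 + 0.7611 + 2.7418 = 7.8741


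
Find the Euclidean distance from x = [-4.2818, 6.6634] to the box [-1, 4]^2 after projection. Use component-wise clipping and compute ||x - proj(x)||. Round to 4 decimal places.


Project each component onto [-1, 4].
clip(-4.2818) = -1.0, clip(6.6634) = 4.0
Projection = [-1.0, 4.0]
Squared diffs: [10.7702, 7.0937]
Distance = sqrt(17.8639) = 4.2266


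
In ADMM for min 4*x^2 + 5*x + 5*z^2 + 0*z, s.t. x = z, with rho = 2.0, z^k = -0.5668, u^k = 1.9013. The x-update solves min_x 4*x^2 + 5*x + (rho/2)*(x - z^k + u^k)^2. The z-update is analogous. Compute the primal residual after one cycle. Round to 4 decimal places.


ADMM iteration with rho = 2.0, z^k = -0.5668, u^k = 1.9013
Step 1: x-update.
Minimize 4*x^2 + 5*x + (2.0/2)*(x + 0.5668 + 1.9013)^2
FOC: (2*4 + 2.0)*x = -5 + 2.0*(-0.5668 - 1.9013)
x^{k+1} = -0.9936
Step 2: z-update.
Minimize 5*z^2 + 0*z + (2.0/2)*(-0.9936 - z + 1.9013)^2
FOC: (2*5 + 2.0)*z = 0 + 2.0*(-0.9936 + 1.9013)
z^{k+1} = 0.1513
Step 3: u-update.
u^{k+1} = 1.9013 - 0.9936 - 0.1513 = 0.7564
Step 4: Primal residual = |-0.9936 - 0.1513| = 1.1449


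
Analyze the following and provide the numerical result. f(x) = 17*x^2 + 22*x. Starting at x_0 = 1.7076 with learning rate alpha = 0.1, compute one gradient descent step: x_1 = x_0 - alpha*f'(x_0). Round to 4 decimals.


We compute the gradient at x_0 and apply the update.
f'(x) = 34*x + 22
f'(1.7076) = 34*1.7076 + 22 = 80.0584
x_1 = 1.7076 - 0.1*80.0584 = -6.2982


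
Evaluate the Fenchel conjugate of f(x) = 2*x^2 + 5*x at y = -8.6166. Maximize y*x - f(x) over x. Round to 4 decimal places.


f*(y) = sup_x {y*x - a*x^2 - b*x} = sup_x {(y-b)*x - a*x^2}
FOC: (y - b) - 2a*x = 0 => x* = (y - b)/(2a)
x* = (-8.6166 - 5)/(2*2) = -3.4042
f*(-8.6166) = (y-b)^2/(4a) = (-8.6166 - 5)^2/(4*2)
= 185.4118/8 = 23.1765


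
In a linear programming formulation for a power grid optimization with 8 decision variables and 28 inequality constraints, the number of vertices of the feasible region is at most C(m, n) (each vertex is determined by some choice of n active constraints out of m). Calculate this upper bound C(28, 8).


Each vertex corresponds to some choice of n active constraints out of m, so the number of vertices is at most C(m, n) = m! / (n!(m-n)!).
m = 28, n = 8
Numerator: 28 * 27 * 26 * 25 * 24 * 23 * 22 * 21
Denominator: 8! = 40320
C(28, 8) = 3108105


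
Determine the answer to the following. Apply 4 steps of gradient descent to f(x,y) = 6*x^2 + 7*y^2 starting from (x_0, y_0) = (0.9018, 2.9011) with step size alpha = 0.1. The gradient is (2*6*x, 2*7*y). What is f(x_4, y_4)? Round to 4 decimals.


Gradient descent on f(x,y) = 6*x^2 + 7*y^2.
Starting point: (0.9018, 2.9011), alpha = 0.1
Step 1: grad_x = 2*6*0.9018 = 10.8216, grad_y = 2*7*2.9011 = 40.6154
  x_1 = 0.9018 - 0.1*10.8216 = -0.1804
  y_1 = 2.9011 - 0.1*40.6154 = -1.1604
Step 2: grad_x = 2*6*-0.1804 = -2.1643, grad_y = 2*7*-1.1604 = -16.2462
  x_2 = -0.1804 - 0.1*-2.1643 = 0.0361
  y_2 = -1.1604 - 0.1*-16.2462 = 0.4642
Step 3: grad_x = 2*6*0.0361 = 0.4329, grad_y = 2*7*0.4642 = 6.4985
  x_3 = 0.0361 - 0.1*0.4329 = -0.0072
  y_3 = 0.4642 - 0.1*6.4985 = -0.1857
Step 4: grad_x = 2*6*-0.0072 = -0.0866, grad_y = 2*7*-0.1857 = -2.5994
  x_4 = -0.0072 - 0.1*-0.0866 = 0.0014
  y_4 = -0.1857 - 0.1*-2.5994 = 0.0743
f(0.0014, 0.0743) = 6*0.0014^2 + 7*0.0743^2 = 0.0386


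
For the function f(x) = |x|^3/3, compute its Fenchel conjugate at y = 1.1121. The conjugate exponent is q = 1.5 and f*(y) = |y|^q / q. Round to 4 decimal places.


The conjugate exponent q satisfies 1/p + 1/q = 1.
p = 3, so q = 3/(3 - 1) = 1.5
|y|^q = 1.1121^1.5 = 1.1728
f*(1.1121) = 1.1728 / 1.5 = 0.7819


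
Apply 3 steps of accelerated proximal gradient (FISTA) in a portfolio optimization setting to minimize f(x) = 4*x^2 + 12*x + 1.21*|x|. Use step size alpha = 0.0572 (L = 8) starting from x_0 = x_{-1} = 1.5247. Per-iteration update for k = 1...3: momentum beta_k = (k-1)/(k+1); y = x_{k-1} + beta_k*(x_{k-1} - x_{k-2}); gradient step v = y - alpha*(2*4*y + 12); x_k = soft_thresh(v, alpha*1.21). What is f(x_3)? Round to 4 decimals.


FISTA on f(x) = 4*x^2 + 12*x + 1.21*|x|
L = 8, alpha = 0.0572
Iteration 1: beta = 0.0, y = 1.5247 + 0.0*(1.5247 - 1.5247) = 1.5247
  grad(y) = 24.1976, v = y - alpha*grad = 0.1406
  prox(v) = soft_thresh(0.1406, 0.0692) = 0.0714
Iteration 2: beta = 0.3333, y = 0.0714 + 0.3333*(0.0714 - 1.5247) = -0.4131
  grad(y) = 8.6956, v = y - alpha*grad = -0.9104
  prox(v) = soft_thresh(-0.9104, 0.0692) = -0.8412
Iteration 3: beta = 0.5, y = -0.8412 + 0.5*(-0.8412 - 0.0714) = -1.2975
  grad(y) = 1.6197, v = y - alpha*grad = -1.3902
  prox(v) = soft_thresh(-1.3902, 0.0692) = -1.321
f(x_3) = 4*(-1.321)^2 + 12*(-1.321) + 1.21*|-1.321| = -7.2734


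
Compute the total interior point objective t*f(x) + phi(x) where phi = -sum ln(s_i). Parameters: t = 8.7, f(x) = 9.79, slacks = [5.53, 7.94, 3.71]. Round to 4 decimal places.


Step 1: Compute log-barrier.
ln values: [1.7102, 2.0719, 1.311]
phi = -(1.7102 + 2.0719 + 1.311) = -5.0931
Step 2: Compute augmented objective.
t*f(x) = 8.7*9.79 = 85.173
Total = 85.173 - 5.0931 = 80.0799


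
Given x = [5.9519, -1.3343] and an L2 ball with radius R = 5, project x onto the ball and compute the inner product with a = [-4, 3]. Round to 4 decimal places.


Step 1: Compute ||x|| (intermediates to 6 decimals).
||x|| = sqrt(5.9519^2 + (-1.3343)^2) = 6.099629
Step 2: Project.
Since ||x|| > R, scale = R/||x|| = 5/6.099629 = 0.819722, proj(x) = scale * x
proj(x) = [4.878903, -1.093755]
Step 3: Dot product.
a^T * proj(x) = -4*4.878903 + 3*(-1.093755) = -22.7969


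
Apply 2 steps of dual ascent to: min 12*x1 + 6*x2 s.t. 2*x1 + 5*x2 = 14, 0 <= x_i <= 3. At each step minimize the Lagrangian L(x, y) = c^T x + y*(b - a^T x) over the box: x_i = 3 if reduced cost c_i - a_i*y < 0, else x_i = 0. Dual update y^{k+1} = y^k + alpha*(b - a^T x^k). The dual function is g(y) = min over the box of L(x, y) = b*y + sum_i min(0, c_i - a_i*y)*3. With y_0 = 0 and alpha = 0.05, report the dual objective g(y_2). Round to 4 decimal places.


Dual ascent for LP: min 12*x1 + 6*x2, 2*x1 + 5*x2 = 14, 0 <= x_i <= 3
Step 1: y^k = 0.0, reduced costs: (12.0, 6.0)
  x^k = (0.0, 0.0), subgradient = b - a^T x = 14.0
  y^{k+1} = 0.0 + 0.05*14.0 = 0.7
Step 2: y^k = 0.7, reduced costs: (10.6, 2.5)
  x^k = (0.0, 0.0), subgradient = b - a^T x = 14.0
  y^{k+1} = 0.7 + 0.05*14.0 = 1.4
Dual objective at y_2 = 1.4: reduced costs (9.2, -1.0), box minimizer x = (0.0, 3.0)
g(y_2) = b*y + (c1 - a1*y)*x1 + (c2 - a2*y)*x2 = 14*1.4 + 9.2*0.0 + (-1.0)*3.0 = 19.6 + 0.0 - 3.0 = 16.6


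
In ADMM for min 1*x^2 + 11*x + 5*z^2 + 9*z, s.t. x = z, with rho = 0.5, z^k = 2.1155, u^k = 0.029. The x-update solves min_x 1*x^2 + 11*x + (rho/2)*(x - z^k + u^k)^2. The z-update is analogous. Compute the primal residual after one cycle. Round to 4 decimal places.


ADMM iteration with rho = 0.5, z^k = 2.1155, u^k = 0.029
Step 1: x-update.
Minimize 1*x^2 + 11*x + (0.5/2)*(x - 2.1155 + 0.029)^2
FOC: (2*1 + 0.5)*x = -11 + 0.5*(2.1155 - 0.029)
x^{k+1} = -3.9827
Step 2: z-update.
Minimize 5*z^2 + 9*z + (0.5/2)*(-3.9827 - z + 0.029)^2
FOC: (2*5 + 0.5)*z = -9 + 0.5*(-3.9827 + 0.029)
z^{k+1} = -1.0454
Step 3: u-update.
u^{k+1} = 0.029 - 3.9827 + 1.0454 = -2.9083
Step 4: Primal residual = |-3.9827 + 1.0454| = 2.9373


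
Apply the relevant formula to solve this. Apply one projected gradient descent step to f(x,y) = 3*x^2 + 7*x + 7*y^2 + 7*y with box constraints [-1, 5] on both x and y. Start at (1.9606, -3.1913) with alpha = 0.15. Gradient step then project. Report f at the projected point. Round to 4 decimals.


Step 1: Compute gradient at (1.9606, -3.1913).
grad_x = 2*3*1.9606 + 7 = 18.7636
grad_y = 2*7*-3.1913 + 7 = -37.6782
Step 2: Gradient step.
x_raw = 1.9606 - 0.15*18.7636 = -0.8539
y_raw = -3.1913 - 0.15*-37.6782 = 2.4604
Step 3: Project onto [-1, 5].
x_proj = clip(-0.8539) = -0.8539
y_proj = clip(2.4604) = 2.4604
Step 4: Evaluate f.
f(-0.8539, 2.4604) = 55.8091


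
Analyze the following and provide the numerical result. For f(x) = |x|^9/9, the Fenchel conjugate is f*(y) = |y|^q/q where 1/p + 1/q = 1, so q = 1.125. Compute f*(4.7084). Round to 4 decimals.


The conjugate exponent q satisfies 1/p + 1/q = 1.
p = 9, so q = 9/(9 - 1) = 1.125
|y|^q = 4.7084^1.125 = 5.7146
f*(4.7084) = 5.7146 / 1.125 = 5.0796


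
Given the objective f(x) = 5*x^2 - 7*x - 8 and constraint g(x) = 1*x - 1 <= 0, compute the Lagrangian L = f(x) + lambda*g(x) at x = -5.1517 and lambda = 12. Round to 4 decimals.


Step 1: Evaluate f(x).
f(-5.1517) = 5*(-5.1517)^2 - 7*(-5.1517) - 8 = 160.762
Step 2: Evaluate g(x).
g(-5.1517) = 1*-5.1517 - 1 = -6.1517
Step 3: Compute Lagrangian.
L = 160.762 + 12*-6.1517 = 86.9416


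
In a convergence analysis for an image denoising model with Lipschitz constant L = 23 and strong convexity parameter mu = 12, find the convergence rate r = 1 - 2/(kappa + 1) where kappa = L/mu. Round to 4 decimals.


Step 1: Compute the condition number.
kappa = L/mu = 23/12 = 1.9167
Step 2: Compute the convergence rate.
r = 1 - 2/(kappa + 1) = 1 - 2*mu/(L + mu) = (L - mu)/(L + mu) = 11/35 = 0.3143


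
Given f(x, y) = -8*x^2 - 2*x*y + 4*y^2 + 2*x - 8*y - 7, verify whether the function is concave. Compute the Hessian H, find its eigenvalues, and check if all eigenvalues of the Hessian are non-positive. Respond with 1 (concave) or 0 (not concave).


The Hessian of f(x,y) = -8*x^2 - 2*x*y + 4*y^2 + 2*x - 8*y - 7 is:
H = [[-16, -2], [-2, 8]]
Trace = -16 + 8 = -8
Determinant = -16*8 - (-2)^2 = -132
Discriminant = (-8)^2 - 4*-132 = 592.0
Eigenvalues: lambda_1 = -16.1655, lambda_2 = 8.1655
The function is not concave.

0


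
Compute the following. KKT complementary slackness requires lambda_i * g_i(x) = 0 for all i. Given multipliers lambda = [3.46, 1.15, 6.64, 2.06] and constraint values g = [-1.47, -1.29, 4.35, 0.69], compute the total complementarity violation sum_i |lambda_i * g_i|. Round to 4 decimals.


KKT complementary slackness check:
lambda_1 * g_1 = 3.46 * -1.47 = -5.0862
lambda_2 * g_2 = 1.15 * -1.29 = -1.4835
lambda_3 * g_3 = 6.64 * 4.35 = 28.884
lambda_4 * g_4 = 2.06 * 0.69 = 1.4214
Total violation = 5.0862 + 1.4835 + 28.884 + 1.4214 = 36.8751


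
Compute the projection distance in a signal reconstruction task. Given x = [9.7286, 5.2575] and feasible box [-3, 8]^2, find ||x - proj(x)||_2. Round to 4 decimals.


Project each component onto [-3, 8].
clip(9.7286) = 8.0, clip(5.2575) = 5.2575
Projection = [8.0, 5.2575]
Squared diffs: [2.9881, 0.0]
Distance = sqrt(2.9881) = 1.7286


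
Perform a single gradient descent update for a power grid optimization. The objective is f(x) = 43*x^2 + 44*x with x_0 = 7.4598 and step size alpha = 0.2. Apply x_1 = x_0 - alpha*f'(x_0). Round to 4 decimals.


We compute the gradient at x_0 and apply the update.
f'(x) = 86*x + 44
f'(7.4598) = 86*7.4598 + 44 = 685.5428
x_1 = 7.4598 - 0.2*685.5428 = -129.6488


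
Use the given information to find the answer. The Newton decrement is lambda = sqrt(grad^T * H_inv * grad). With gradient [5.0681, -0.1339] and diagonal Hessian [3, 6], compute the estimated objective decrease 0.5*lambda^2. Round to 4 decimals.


Step 1: H is diagonal, so H^(-1) * g = [1.6894, -0.0223].
Step 2: g^T H^(-1) g = sum_i g_i^2 / H_ii
  = (5.0681)^2/3 + (-0.1339)^2/6
  = 8.5619 + 0.003 = 8.5649
Step 3: Objective decrease = 0.5 * g^T H^(-1) g = 4.2824


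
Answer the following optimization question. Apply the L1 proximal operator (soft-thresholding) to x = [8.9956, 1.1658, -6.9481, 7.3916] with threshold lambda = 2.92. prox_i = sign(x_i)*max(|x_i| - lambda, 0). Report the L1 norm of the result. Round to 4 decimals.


Soft-thresholding with lambda = 2.92:
prox(8.9956) = sign(8.9956)*max(|8.9956| - 2.92, 0) = 6.0756
prox(1.1658) = sign(1.1658)*max(|1.1658| - 2.92, 0) = 0.0
prox(-6.9481) = sign(-6.9481)*max(|-6.9481| - 2.92, 0) = -4.0281
prox(7.3916) = sign(7.3916)*max(|7.3916| - 2.92, 0) = 4.4716
prox(x) = [6.0756, 0.0, -4.0281, 4.4716]
||prox(x)||_1 = 6.0756 + 0.0 + 4.0281 + 4.4716 = 14.5753


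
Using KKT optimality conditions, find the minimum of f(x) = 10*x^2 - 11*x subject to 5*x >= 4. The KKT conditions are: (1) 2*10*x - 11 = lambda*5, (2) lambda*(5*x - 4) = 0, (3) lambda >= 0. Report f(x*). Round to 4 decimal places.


Step 1: Try lambda = 0 (constraint inactive).
x_unc = 11/(2*10) = 0.55
Check: 5*0.55 = 2.75 < 4 -- violated!
Step 2: Constraint must be active: 5*x = 4
x* = 4/5 = 0.8
lambda = (2*10*0.8 - 11)/5 = 1.0
Step 3: Compute optimal value.
f(x*) = 10*0.8^2 - 11*0.8 = -2.4


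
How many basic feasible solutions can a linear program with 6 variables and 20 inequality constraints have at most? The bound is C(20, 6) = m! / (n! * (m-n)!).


Each vertex corresponds to some choice of n active constraints out of m, so the number of vertices is at most C(m, n) = m! / (n!(m-n)!).
m = 20, n = 6
Numerator: 20 * 19 * 18 * 17 * 16 * 15
Denominator: 6! = 720
C(20, 6) = 38760


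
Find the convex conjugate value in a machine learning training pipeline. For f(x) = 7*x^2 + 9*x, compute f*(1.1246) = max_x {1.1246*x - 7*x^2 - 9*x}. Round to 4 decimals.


f*(y) = sup_x {y*x - a*x^2 - b*x} = sup_x {(y-b)*x - a*x^2}
FOC: (y - b) - 2a*x = 0 => x* = (y - b)/(2a)
x* = (1.1246 - 9)/(2*7) = -0.5625
f*(1.1246) = (y-b)^2/(4a) = (1.1246 - 9)^2/(4*7)
= 62.0219/28 = 2.2151


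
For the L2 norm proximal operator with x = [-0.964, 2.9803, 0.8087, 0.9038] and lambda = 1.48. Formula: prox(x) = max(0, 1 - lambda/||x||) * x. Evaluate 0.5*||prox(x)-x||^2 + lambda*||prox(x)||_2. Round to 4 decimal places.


Step 1: Compute ||x||.
||x|| = 3.3589
Step 2: Compute scaling factor.
scale = max(0, 1 - 1.48/3.3589) = 0.5594
Step 3: prox(x) = [-0.5392, 1.6671, 0.4524, 0.5056]
||prox(x)|| = 1.8789
Step 4: Proximal objective.
0.5*||prox-x||^2 = 1.0952
lambda*||prox|| = 2.7808
Total = 3.876


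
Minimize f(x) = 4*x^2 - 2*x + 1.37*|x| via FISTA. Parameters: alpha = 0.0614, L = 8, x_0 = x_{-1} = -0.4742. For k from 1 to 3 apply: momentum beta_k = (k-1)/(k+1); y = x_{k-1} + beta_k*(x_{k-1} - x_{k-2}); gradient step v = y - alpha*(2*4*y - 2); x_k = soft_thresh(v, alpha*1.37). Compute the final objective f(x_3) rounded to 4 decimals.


FISTA on f(x) = 4*x^2 - 2*x + 1.37*|x|
L = 8, alpha = 0.0614
Iteration 1: beta = 0.0, y = -0.4742 + 0.0*(-0.4742 + 0.4742) = -0.4742
  grad(y) = -5.7936, v = y - alpha*grad = -0.1185
  prox(v) = soft_thresh(-0.1185, 0.0841) = -0.0344
Iteration 2: beta = 0.3333, y = -0.0344 + 0.3333*(-0.0344 + 0.4742) = 0.1123
  grad(y) = -1.1019, v = y - alpha*grad = 0.1799
  prox(v) = soft_thresh(0.1799, 0.0841) = 0.0958
Iteration 3: beta = 0.5, y = 0.0958 + 0.5*(0.0958 + 0.0344) = 0.1609
  grad(y) = -0.713, v = y - alpha*grad = 0.2047
  prox(v) = soft_thresh(0.2047, 0.0841) = 0.1205
f(x_3) = 4*0.1205^2 - 2*0.1205 + 1.37*|0.1205| = -0.0178


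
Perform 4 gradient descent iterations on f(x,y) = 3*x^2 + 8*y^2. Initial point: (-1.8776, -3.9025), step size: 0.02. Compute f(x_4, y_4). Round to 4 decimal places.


Gradient descent on f(x,y) = 3*x^2 + 8*y^2.
Starting point: (-1.8776, -3.9025), alpha = 0.02
Step 1: grad_x = 2*3*-1.8776 = -11.2656, grad_y = 2*8*-3.9025 = -62.44
  x_1 = -1.8776 - 0.02*-11.2656 = -1.6523
  y_1 = -3.9025 - 0.02*-62.44 = -2.6537
Step 2: grad_x = 2*3*-1.6523 = -9.9137, grad_y = 2*8*-2.6537 = -42.4592
  x_2 = -1.6523 - 0.02*-9.9137 = -1.454
  y_2 = -2.6537 - 0.02*-42.4592 = -1.8045
Step 3: grad_x = 2*3*-1.454 = -8.7241, grad_y = 2*8*-1.8045 = -28.8723
  x_3 = -1.454 - 0.02*-8.7241 = -1.2795
  y_3 = -1.8045 - 0.02*-28.8723 = -1.2271
Step 4: grad_x = 2*3*-1.2795 = -7.6772, grad_y = 2*8*-1.2271 = -19.6331
  x_4 = -1.2795 - 0.02*-7.6772 = -1.126
  y_4 = -1.2271 - 0.02*-19.6331 = -0.8344
f(-1.126, -0.8344) = 3*(-1.126)^2 + 8*(-0.8344)^2 = 9.3734


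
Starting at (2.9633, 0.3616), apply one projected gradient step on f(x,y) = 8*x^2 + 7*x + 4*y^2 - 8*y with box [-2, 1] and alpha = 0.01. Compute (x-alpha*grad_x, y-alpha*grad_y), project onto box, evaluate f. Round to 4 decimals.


Step 1: Compute gradient at (2.9633, 0.3616).
grad_x = 2*8*2.9633 + 7 = 54.4128
grad_y = 2*4*0.3616 - 8 = -5.1072
Step 2: Gradient step.
x_raw = 2.9633 - 0.01*54.4128 = 2.4192
y_raw = 0.3616 - 0.01*-5.1072 = 0.4127
Step 3: Project onto [-2, 1].
x_proj = clip(2.4192) = 1.0
y_proj = clip(0.4127) = 0.4127
Step 4: Evaluate f.
f(1.0, 0.4127) = 12.3798


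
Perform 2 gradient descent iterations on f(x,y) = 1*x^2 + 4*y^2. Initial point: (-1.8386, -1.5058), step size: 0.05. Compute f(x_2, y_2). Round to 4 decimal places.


Gradient descent on f(x,y) = 1*x^2 + 4*y^2.
Starting point: (-1.8386, -1.5058), alpha = 0.05
Step 1: grad_x = 2*1*-1.8386 = -3.6772, grad_y = 2*4*-1.5058 = -12.0464
  x_1 = -1.8386 - 0.05*-3.6772 = -1.6547
  y_1 = -1.5058 - 0.05*-12.0464 = -0.9035
Step 2: grad_x = 2*1*-1.6547 = -3.3095, grad_y = 2*4*-0.9035 = -7.2278
  x_2 = -1.6547 - 0.05*-3.3095 = -1.4893
  y_2 = -0.9035 - 0.05*-7.2278 = -0.5421
f(-1.4893, -0.5421) = 1*(-1.4893)^2 + 4*(-0.5421)^2 = 3.3934


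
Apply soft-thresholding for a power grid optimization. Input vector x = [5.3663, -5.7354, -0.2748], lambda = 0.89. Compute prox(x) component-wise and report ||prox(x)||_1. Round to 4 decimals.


Soft-thresholding with lambda = 0.89:
prox(5.3663) = sign(5.3663)*max(|5.3663| - 0.89, 0) = 4.4763
prox(-5.7354) = sign(-5.7354)*max(|-5.7354| - 0.89, 0) = -4.8454
prox(-0.2748) = sign(-0.2748)*max(|-0.2748| - 0.89, 0) = 0.0
prox(x) = [4.4763, -4.8454, 0.0]
||prox(x)||_1 = 4.4763 + 4.8454 + 0.0 = 9.3217


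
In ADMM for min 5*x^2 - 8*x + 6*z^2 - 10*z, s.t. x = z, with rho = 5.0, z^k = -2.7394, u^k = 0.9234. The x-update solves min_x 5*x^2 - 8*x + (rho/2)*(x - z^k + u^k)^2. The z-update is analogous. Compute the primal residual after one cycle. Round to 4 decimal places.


ADMM iteration with rho = 5.0, z^k = -2.7394, u^k = 0.9234
Step 1: x-update.
Minimize 5*x^2 - 8*x + (5.0/2)*(x + 2.7394 + 0.9234)^2
FOC: (2*5 + 5.0)*x = 8 + 5.0*(-2.7394 - 0.9234)
x^{k+1} = -0.6876
Step 2: z-update.
Minimize 6*z^2 - 10*z + (5.0/2)*(-0.6876 - z + 0.9234)^2
FOC: (2*6 + 5.0)*z = 10 + 5.0*(-0.6876 + 0.9234)
z^{k+1} = 0.6576
Step 3: u-update.
u^{k+1} = 0.9234 - 0.6876 - 0.6576 = -0.4218
Step 4: Primal residual = |-0.6876 - 0.6576| = 1.3452


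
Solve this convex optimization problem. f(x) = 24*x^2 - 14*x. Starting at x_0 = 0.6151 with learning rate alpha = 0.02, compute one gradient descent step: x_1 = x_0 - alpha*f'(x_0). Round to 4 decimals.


We compute the gradient at x_0 and apply the update.
f'(x) = 48*x - 14
f'(0.6151) = 48*0.6151 - 14 = 15.5248
x_1 = 0.6151 - 0.02*15.5248 = 0.3046


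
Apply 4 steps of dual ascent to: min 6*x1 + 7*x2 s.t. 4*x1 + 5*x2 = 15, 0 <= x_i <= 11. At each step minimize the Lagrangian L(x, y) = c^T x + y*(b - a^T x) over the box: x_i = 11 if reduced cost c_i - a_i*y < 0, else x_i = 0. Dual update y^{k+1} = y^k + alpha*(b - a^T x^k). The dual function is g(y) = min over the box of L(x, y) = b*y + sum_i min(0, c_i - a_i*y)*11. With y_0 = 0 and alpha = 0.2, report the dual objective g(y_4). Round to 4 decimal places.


Dual ascent for LP: min 6*x1 + 7*x2, 4*x1 + 5*x2 = 15, 0 <= x_i <= 11
Step 1: y^k = 0.0, reduced costs: (6.0, 7.0)
  x^k = (0.0, 0.0), subgradient = b - a^T x = 15.0
  y^{k+1} = 0.0 + 0.2*15.0 = 3.0
Step 2: y^k = 3.0, reduced costs: (-6.0, -8.0)
  x^k = (11.0, 11.0), subgradient = b - a^T x = -84.0
  y^{k+1} = 3.0 + 0.2*-84.0 = -13.8
Step 3: y^k = -13.8, reduced costs: (61.2, 76.0)
  x^k = (0.0, 0.0), subgradient = b - a^T x = 15.0
  y^{k+1} = -13.8 + 0.2*15.0 = -10.8
Step 4: y^k = -10.8, reduced costs: (49.2, 61.0)
  x^k = (0.0, 0.0), subgradient = b - a^T x = 15.0
  y^{k+1} = -10.8 + 0.2*15.0 = -7.8
Dual objective at y_4 = -7.8: reduced costs (37.2, 46.0), box minimizer x = (0.0, 0.0)
g(y_4) = b*y + (c1 - a1*y)*x1 + (c2 - a2*y)*x2 = 15*(-7.8) + 37.2*0.0 + 46.0*0.0 = -117.0 + 0.0 + 0.0 = -117.0


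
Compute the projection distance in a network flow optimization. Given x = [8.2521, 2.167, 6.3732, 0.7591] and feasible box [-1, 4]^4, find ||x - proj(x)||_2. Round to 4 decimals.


Project each component onto [-1, 4].
clip(8.2521) = 4.0, clip(2.167) = 2.167, clip(6.3732) = 4.0, clip(0.7591) = 0.7591
Projection = [4.0, 2.167, 4.0, 0.7591]
Squared diffs: [18.0804, 0.0, 5.6321, 0.0]
Distance = sqrt(23.7125) = 4.8695


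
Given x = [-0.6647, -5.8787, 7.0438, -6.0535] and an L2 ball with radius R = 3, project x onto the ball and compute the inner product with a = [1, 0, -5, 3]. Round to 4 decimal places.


Step 1: Compute ||x|| (intermediates to 6 decimals).
||x|| = sqrt((-0.6647)^2 + (-5.8787)^2 + 7.0438^2 + (-6.0535)^2) = 11.011854
Step 2: Project.
Since ||x|| > R, scale = R/||x|| = 3/11.011854 = 0.272434, proj(x) = scale * x
proj(x) = [-0.181087, -1.601558, 1.918971, -1.649179]
Step 3: Dot product.
a^T * proj(x) = 1*(-0.181087) + 0*(-1.601558) - 5*1.918971 + 3*(-1.649179) = -14.7235


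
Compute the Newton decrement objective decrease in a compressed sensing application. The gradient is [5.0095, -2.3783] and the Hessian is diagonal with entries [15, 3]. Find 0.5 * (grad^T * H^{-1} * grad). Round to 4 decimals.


Step 1: H is diagonal, so H^(-1) * g = [0.334, -0.7928].
Step 2: g^T H^(-1) g = sum_i g_i^2 / H_ii
  = (5.0095)^2/15 + (-2.3783)^2/3
  = 1.673 + 1.8854 = 3.5584
Step 3: Objective decrease = 0.5 * g^T H^(-1) g = 1.7792


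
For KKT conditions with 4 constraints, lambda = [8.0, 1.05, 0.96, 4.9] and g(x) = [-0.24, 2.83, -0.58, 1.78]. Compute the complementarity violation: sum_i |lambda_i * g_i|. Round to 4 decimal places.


KKT complementary slackness check:
lambda_1 * g_1 = 8.0 * -0.24 = -1.92
lambda_2 * g_2 = 1.05 * 2.83 = 2.9715
lambda_3 * g_3 = 0.96 * -0.58 = -0.5568
lambda_4 * g_4 = 4.9 * 1.78 = 8.722
Total violation = 1.92 + 2.9715 + 0.5568 + 8.722 = 14.1703


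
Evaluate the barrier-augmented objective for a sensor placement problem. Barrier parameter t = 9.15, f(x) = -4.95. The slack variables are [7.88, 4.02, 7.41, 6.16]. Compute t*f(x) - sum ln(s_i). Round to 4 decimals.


Step 1: Compute log-barrier.
ln values: [2.0643, 1.3913, 2.0028, 1.8181]
phi = -(2.0643 + 1.3913 + 2.0028 + 1.8181) = -7.2765
Step 2: Compute augmented objective.
t*f(x) = 9.15*-4.95 = -45.2925
Total = -45.2925 - 7.2765 = -52.569


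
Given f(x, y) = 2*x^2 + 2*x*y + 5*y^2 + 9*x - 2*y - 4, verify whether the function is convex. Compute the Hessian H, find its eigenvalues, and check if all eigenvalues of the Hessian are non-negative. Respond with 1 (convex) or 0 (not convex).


The Hessian of f(x,y) = 2*x^2 + 2*x*y + 5*y^2 + 9*x - 2*y - 4 is:
H = [[4, 2], [2, 10]]
Trace = 4 + 10 = 14
Determinant = 4*10 - (2)^2 = 36
Discriminant = (14)^2 - 4*36 = 52.0
Eigenvalues: lambda_1 = 3.3944, lambda_2 = 10.6056
The function is convex.

1


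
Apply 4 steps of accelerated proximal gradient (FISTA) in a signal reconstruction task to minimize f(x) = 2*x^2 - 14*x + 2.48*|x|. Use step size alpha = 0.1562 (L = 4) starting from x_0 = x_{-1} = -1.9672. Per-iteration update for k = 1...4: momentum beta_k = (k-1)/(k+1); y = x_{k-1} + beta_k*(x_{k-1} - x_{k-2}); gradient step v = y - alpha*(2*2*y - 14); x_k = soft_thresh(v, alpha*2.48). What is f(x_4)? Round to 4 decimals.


FISTA on f(x) = 2*x^2 - 14*x + 2.48*|x|
L = 4, alpha = 0.1562
Iteration 1: beta = 0.0, y = -1.9672 + 0.0*(-1.9672 + 1.9672) = -1.9672
  grad(y) = -21.8688, v = y - alpha*grad = 1.4487
  prox(v) = soft_thresh(1.4487, 0.3874) = 1.0613
Iteration 2: beta = 0.3333, y = 1.0613 + 0.3333*(1.0613 + 1.9672) = 2.0708
  grad(y) = -5.7166, v = y - alpha*grad = 2.9638
  prox(v) = soft_thresh(2.9638, 0.3874) = 2.5764
Iteration 3: beta = 0.5, y = 2.5764 + 0.5*(2.5764 - 1.0613) = 3.3339
  grad(y) = -0.6642, v = y - alpha*grad = 3.4377
  prox(v) = soft_thresh(3.4377, 0.3874) = 3.0503
Iteration 4: beta = 0.6, y = 3.0503 + 0.6*(3.0503 - 2.5764) = 3.3347
  grad(y) = -0.6613, v = y - alpha*grad = 3.438
  prox(v) = soft_thresh(3.438, 0.3874) = 3.0506
f(x_4) = 2*3.0506^2 - 14*3.0506 + 2.48*|3.0506| = -16.5306
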